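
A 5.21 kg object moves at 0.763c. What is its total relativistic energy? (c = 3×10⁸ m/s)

γ = 1/√(1 - 0.763²) = 1.547
mc² = 5.21 × (3×10⁸)² = 4.689×10¹⁷ J
E = γmc² = 1.547 × 4.689×10¹⁷ = 7.254×10¹⁷ J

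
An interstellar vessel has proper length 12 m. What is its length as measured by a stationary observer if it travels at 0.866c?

Proper length L₀ = 12 m
γ = 1/√(1 - 0.866²) = 1.9998
L = L₀/γ = 12/1.9998 = 6.001 m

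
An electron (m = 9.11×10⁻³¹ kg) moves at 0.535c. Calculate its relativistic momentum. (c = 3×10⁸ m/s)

γ = 1/√(1 - 0.535²) = 1.184
v = 0.535 × 3×10⁸ = 1.605×10⁸ m/s
p = γmv = 1.184 × 9.11×10⁻³¹ × 1.605×10⁸ = 1.731×10⁻²² kg·m/s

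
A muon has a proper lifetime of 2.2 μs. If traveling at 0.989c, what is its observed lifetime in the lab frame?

Proper lifetime τ₀ = 2.2 μs
γ = 1/√(1 - 0.989²) = 6.761
τ = γτ₀ = 6.761 × 2.2 μs = 14.87 μs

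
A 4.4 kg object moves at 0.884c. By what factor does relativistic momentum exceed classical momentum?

p_rel = γmv, p_class = mv
Ratio = γ = 1/√(1 - 0.884²) = 2.139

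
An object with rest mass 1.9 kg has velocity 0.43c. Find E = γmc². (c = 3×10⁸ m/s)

γ = 1/√(1 - 0.43²) = 1.1076
mc² = 1.9 × (3×10⁸)² = 1.710×10¹⁷ J
E = γmc² = 1.1076 × 1.710×10¹⁷ = 1.894×10¹⁷ J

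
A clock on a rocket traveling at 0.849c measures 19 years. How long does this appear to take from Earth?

Proper time Δt₀ = 19 years
γ = 1/√(1 - 0.849²) = 1.8925
Δt = γΔt₀ = 1.8925 × 19 = 35.96 years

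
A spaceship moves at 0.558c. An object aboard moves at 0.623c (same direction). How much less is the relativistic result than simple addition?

Classical: u' + v = 0.623 + 0.558 = 1.181c
Relativistic: u = (0.623 + 0.558)/(1 + 0.347634) = 1.181/1.347634 = 0.8764c
Difference: 1.181 - 0.8764 = 0.3046c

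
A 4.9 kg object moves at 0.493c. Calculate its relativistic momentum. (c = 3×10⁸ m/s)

γ = 1/√(1 - 0.493²) = 1.1494
v = 0.493 × 3×10⁸ = 1.479×10⁸ m/s
p = γmv = 1.1494 × 4.9 × 1.479×10⁸ = 8.330×10⁸ kg·m/s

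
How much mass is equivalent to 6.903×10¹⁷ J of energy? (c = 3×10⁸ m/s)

From E = mc², we get m = E/c²
c² = (3×10⁸)² = 9×10¹⁶ m²/s²
m = 6.903×10¹⁷ / 9×10¹⁶ = 7.670 kg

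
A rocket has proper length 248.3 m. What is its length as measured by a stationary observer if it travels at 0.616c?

Proper length L₀ = 248.3 m
γ = 1/√(1 - 0.616²) = 1.2694
L = L₀/γ = 248.3/1.2694 = 195.6 m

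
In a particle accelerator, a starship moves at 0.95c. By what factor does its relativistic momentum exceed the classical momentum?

p_rel = γmv, p_class = mv
Ratio = γ = 1/√(1 - 0.95²)
= 1/√(0.0975) = 3.203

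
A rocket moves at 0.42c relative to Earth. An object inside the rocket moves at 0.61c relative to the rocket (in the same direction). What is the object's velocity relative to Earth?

u = (u' + v)/(1 + u'v/c²)
Numerator: 0.61 + 0.42 = 1.03
Denominator: 1 + 0.2562 = 1.2562
u = 1.03/1.2562 = 0.8199c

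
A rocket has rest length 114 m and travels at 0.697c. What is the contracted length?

Proper length L₀ = 114 m
γ = 1/√(1 - 0.697²) = 1.39456
L = L₀/γ = 114/1.39456 = 81.75 m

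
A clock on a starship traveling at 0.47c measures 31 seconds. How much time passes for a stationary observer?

Proper time Δt₀ = 31 seconds
γ = 1/√(1 - 0.47²) = 1.133
Δt = γΔt₀ = 1.133 × 31 = 35.12 seconds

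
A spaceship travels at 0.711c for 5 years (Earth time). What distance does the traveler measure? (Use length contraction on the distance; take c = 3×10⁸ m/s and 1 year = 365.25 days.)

Earth distance: d = v × t = 0.711c × 5 yr = 3.366×10¹⁶ m
γ = 1.422
d' = d/γ = 3.366×10¹⁶/1.422 = 2.367×10¹⁶ m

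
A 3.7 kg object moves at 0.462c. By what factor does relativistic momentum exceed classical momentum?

p_rel = γmv, p_class = mv
Ratio = γ = 1/√(1 - 0.462²) = 1.128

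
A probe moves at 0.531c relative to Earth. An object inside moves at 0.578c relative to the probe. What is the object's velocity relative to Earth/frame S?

u = (u' + v)/(1 + u'v/c²)
Numerator: 0.578 + 0.531 = 1.109
Denominator: 1 + 0.306918 = 1.306918
u = 1.109/1.306918 = 0.8486c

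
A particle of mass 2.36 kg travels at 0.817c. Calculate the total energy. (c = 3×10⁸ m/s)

γ = 1/√(1 - 0.817²) = 1.734
mc² = 2.36 × (3×10⁸)² = 2.124×10¹⁷ J
E = γmc² = 1.734 × 2.124×10¹⁷ = 3.683×10¹⁷ J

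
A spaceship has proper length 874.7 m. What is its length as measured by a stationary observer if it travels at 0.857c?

Proper length L₀ = 874.7 m
γ = 1/√(1 - 0.857²) = 1.9406
L = L₀/γ = 874.7/1.9406 = 450.7 m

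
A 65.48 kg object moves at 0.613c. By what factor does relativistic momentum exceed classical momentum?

p_rel = γmv, p_class = mv
Ratio = γ = 1/√(1 - 0.613²) = 1.266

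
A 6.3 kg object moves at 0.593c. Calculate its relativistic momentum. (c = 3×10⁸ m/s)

γ = 1/√(1 - 0.593²) = 1.242
v = 0.593 × 3×10⁸ = 1.779×10⁸ m/s
p = γmv = 1.242 × 6.3 × 1.779×10⁸ = 1.392×10⁹ kg·m/s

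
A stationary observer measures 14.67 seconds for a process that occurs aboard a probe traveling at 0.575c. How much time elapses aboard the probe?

Dilated time Δt = 14.67 seconds
γ = 1/√(1 - 0.575²) = 1.222
Δt₀ = Δt/γ = 14.67/1.222 = 12.00 seconds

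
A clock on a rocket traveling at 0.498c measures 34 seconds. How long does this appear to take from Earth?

Proper time Δt₀ = 34 seconds
γ = 1/√(1 - 0.498²) = 1.1532
Δt = γΔt₀ = 1.1532 × 34 = 39.21 seconds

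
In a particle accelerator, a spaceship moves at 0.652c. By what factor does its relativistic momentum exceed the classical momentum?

p_rel = γmv, p_class = mv
Ratio = γ = 1/√(1 - 0.652²)
= 1/√(0.574896) = 1.319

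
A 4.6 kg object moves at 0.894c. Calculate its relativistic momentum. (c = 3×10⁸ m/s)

γ = 1/√(1 - 0.894²) = 2.2318
v = 0.894 × 3×10⁸ = 2.682×10⁸ m/s
p = γmv = 2.2318 × 4.6 × 2.682×10⁸ = 2.753×10⁹ kg·m/s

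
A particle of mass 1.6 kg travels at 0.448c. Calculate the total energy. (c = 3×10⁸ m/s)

γ = 1/√(1 - 0.448²) = 1.119
mc² = 1.6 × (3×10⁸)² = 1.440×10¹⁷ J
E = γmc² = 1.119 × 1.440×10¹⁷ = 1.611×10¹⁷ J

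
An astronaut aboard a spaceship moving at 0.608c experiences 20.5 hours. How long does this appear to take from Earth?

Proper time Δt₀ = 20.5 hours
γ = 1/√(1 - 0.608²) = 1.2595
Δt = γΔt₀ = 1.2595 × 20.5 = 25.82 hours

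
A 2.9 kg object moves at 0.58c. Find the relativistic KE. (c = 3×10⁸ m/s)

γ = 1/√(1 - 0.58²) = 1.2276
γ - 1 = 0.2276
KE = (γ-1)mc² = 0.2276 × 2.9 × (3×10⁸)² = 5.940×10¹⁶ J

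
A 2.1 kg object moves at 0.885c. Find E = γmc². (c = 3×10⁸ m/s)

γ = 1/√(1 - 0.885²) = 2.1478
mc² = 2.1 × (3×10⁸)² = 1.890×10¹⁷ J
E = γmc² = 2.1478 × 1.890×10¹⁷ = 4.059×10¹⁷ J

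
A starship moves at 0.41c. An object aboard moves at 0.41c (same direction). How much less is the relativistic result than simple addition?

Classical: u' + v = 0.41 + 0.41 = 0.82c
Relativistic: u = (0.41 + 0.41)/(1 + 0.1681) = 0.82/1.1681 = 0.7020c
Difference: 0.82 - 0.7020 = 0.1180c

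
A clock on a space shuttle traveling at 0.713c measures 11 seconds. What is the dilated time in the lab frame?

Proper time Δt₀ = 11 seconds
γ = 1/√(1 - 0.713²) = 1.426
Δt = γΔt₀ = 1.426 × 11 = 15.69 seconds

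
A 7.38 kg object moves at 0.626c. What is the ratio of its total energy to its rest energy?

E = γmc², E₀ = mc²
E/E₀ = γ = 1/√(1 - 0.626²) = 1.282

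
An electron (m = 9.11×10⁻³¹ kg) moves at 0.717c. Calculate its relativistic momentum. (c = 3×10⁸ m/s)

γ = 1/√(1 - 0.717²) = 1.4346
v = 0.717 × 3×10⁸ = 2.151×10⁸ m/s
p = γmv = 1.4346 × 9.11×10⁻³¹ × 2.151×10⁸ = 2.811×10⁻²² kg·m/s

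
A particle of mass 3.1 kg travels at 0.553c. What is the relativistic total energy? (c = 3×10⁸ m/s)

γ = 1/√(1 - 0.553²) = 1.2002
mc² = 3.1 × (3×10⁸)² = 2.790×10¹⁷ J
E = γmc² = 1.2002 × 2.790×10¹⁷ = 3.349×10¹⁷ J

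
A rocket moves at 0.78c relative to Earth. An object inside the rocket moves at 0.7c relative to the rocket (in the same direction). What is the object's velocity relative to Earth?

u = (u' + v)/(1 + u'v/c²)
Numerator: 0.7 + 0.78 = 1.48
Denominator: 1 + 0.546 = 1.546
u = 1.48/1.546 = 0.9573c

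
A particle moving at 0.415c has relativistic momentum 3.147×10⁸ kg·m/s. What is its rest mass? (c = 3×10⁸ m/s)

γ = 1/√(1 - 0.415²) = 1.099
v = 0.415 × 3×10⁸ = 1.245×10⁸ m/s
m = p/(γv) = 3.147×10⁸/(1.099 × 1.245×10⁸) = 2.300 kg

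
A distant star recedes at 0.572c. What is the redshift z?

β = 0.572
(1+β)/(1-β) = 1.572/0.428 = 3.673
√(3.673) = 1.9165
z = 1.9165 - 1 = 0.9165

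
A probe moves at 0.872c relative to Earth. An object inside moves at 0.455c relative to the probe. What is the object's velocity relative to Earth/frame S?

u = (u' + v)/(1 + u'v/c²)
Numerator: 0.455 + 0.872 = 1.327
Denominator: 1 + 0.39676 = 1.39676
u = 1.327/1.39676 = 0.9501c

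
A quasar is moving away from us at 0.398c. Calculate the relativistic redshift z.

β = 0.398
(1+β)/(1-β) = 1.398/0.602 = 2.3223
√(2.3223) = 1.5239
z = 1.5239 - 1 = 0.5239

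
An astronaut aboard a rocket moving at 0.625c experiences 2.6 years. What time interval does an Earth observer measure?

Proper time Δt₀ = 2.6 years
γ = 1/√(1 - 0.625²) = 1.281
Δt = γΔt₀ = 1.281 × 2.6 = 3.331 years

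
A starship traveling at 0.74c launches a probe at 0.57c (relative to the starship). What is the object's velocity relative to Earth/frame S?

u = (u' + v)/(1 + u'v/c²)
Numerator: 0.57 + 0.74 = 1.31
Denominator: 1 + 0.4218 = 1.4218
u = 1.31/1.4218 = 0.9214c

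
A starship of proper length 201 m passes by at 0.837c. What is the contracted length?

Proper length L₀ = 201 m
γ = 1/√(1 - 0.837²) = 1.827
L = L₀/γ = 201/1.827 = 110.0 m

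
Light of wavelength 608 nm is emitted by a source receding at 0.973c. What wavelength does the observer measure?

β = 0.973
Wavelength Doppler factor = √(1.973/0.027) = √(73.07) = 8.548
λ_obs = 608 × 8.548 = 5197 nm (redshift)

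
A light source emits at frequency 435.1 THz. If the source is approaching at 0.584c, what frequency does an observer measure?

β = v/c = 0.584
(1+β)/(1-β) = 1.584/0.416 = 3.8077
Doppler factor = √(3.8077) = 1.9513
f_obs = 435.1 × 1.9513 = 849.0 THz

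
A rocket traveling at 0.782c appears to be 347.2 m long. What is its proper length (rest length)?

Contracted length L = 347.2 m
γ = 1/√(1 - 0.782²) = 1.60442
L₀ = γL = 1.60442 × 347.2 = 557.1 m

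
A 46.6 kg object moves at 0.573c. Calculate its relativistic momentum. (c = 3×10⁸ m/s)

γ = 1/√(1 - 0.573²) = 1.2202
v = 0.573 × 3×10⁸ = 1.719×10⁸ m/s
p = γmv = 1.2202 × 46.6 × 1.719×10⁸ = 9.774×10⁹ kg·m/s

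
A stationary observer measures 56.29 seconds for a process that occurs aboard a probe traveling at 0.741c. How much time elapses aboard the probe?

Dilated time Δt = 56.29 seconds
γ = 1/√(1 - 0.741²) = 1.489
Δt₀ = Δt/γ = 56.29/1.489 = 37.80 seconds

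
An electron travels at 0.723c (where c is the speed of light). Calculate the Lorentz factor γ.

v/c = 0.723, so (v/c)² = 0.522729
1 - (v/c)² = 0.477271
γ = 1/√(0.477271) = 1.447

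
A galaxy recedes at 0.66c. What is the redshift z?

β = 0.66
(1+β)/(1-β) = 1.66/0.34 = 4.882
√(4.882) = 2.210
z = 2.210 - 1 = 1.210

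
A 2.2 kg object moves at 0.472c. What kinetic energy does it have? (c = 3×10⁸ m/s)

γ = 1/√(1 - 0.472²) = 1.1343
γ - 1 = 0.1343
KE = (γ-1)mc² = 0.1343 × 2.2 × (3×10⁸)² = 2.659×10¹⁶ J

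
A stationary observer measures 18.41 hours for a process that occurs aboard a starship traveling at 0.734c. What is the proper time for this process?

Dilated time Δt = 18.41 hours
γ = 1/√(1 - 0.734²) = 1.4724
Δt₀ = Δt/γ = 18.41/1.4724 = 12.50 hours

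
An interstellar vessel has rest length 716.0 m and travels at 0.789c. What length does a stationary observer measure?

Proper length L₀ = 716.0 m
γ = 1/√(1 - 0.789²) = 1.6276
L = L₀/γ = 716.0/1.6276 = 439.9 m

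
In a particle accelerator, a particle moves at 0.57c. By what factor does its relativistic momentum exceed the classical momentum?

p_rel = γmv, p_class = mv
Ratio = γ = 1/√(1 - 0.57²)
= 1/√(0.6751) = 1.217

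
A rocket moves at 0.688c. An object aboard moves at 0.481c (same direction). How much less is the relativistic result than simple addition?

Classical: u' + v = 0.481 + 0.688 = 1.169c
Relativistic: u = (0.481 + 0.688)/(1 + 0.330928) = 1.169/1.330928 = 0.8783c
Difference: 1.169 - 0.8783 = 0.2907c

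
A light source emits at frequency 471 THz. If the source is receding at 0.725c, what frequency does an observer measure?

β = v/c = 0.725
(1-β)/(1+β) = 0.275/1.725 = 0.15942
Doppler factor = √(0.15942) = 0.3993
f_obs = 471 × 0.3993 = 188.1 THz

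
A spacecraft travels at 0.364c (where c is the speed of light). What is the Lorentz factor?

v/c = 0.364, so (v/c)² = 0.132496
1 - (v/c)² = 0.867504
γ = 1/√(0.867504) = 1.074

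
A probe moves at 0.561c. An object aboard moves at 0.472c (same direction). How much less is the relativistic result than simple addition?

Classical: u' + v = 0.472 + 0.561 = 1.033c
Relativistic: u = (0.472 + 0.561)/(1 + 0.264792) = 1.033/1.264792 = 0.8167c
Difference: 1.033 - 0.8167 = 0.2163c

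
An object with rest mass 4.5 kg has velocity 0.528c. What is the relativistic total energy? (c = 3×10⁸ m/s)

γ = 1/√(1 - 0.528²) = 1.1775
mc² = 4.5 × (3×10⁸)² = 4.050×10¹⁷ J
E = γmc² = 1.1775 × 4.050×10¹⁷ = 4.769×10¹⁷ J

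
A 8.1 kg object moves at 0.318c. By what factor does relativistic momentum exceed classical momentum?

p_rel = γmv, p_class = mv
Ratio = γ = 1/√(1 - 0.318²) = 1.055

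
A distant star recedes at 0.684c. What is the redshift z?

β = 0.684
(1+β)/(1-β) = 1.684/0.316 = 5.329
√(5.329) = 2.308
z = 2.308 - 1 = 1.308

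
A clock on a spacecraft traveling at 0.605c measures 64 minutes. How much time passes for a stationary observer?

Proper time Δt₀ = 64 minutes
γ = 1/√(1 - 0.605²) = 1.256
Δt = γΔt₀ = 1.256 × 64 = 80.38 minutes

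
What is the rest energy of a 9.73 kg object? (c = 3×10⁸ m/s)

c² = (3×10⁸)² = 9.000×10¹⁶ m²/s²
E₀ = mc² = 9.73 × 9.000×10¹⁶ = 8.757×10¹⁷ J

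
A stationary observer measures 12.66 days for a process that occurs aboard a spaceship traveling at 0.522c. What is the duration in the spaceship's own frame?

Dilated time Δt = 12.66 days
γ = 1/√(1 - 0.522²) = 1.172
Δt₀ = Δt/γ = 12.66/1.172 = 10.80 days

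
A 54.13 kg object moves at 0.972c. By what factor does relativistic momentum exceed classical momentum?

p_rel = γmv, p_class = mv
Ratio = γ = 1/√(1 - 0.972²) = 4.256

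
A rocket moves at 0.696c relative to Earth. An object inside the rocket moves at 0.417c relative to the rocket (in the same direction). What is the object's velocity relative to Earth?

u = (u' + v)/(1 + u'v/c²)
Numerator: 0.417 + 0.696 = 1.113
Denominator: 1 + 0.290232 = 1.290232
u = 1.113/1.290232 = 0.8626c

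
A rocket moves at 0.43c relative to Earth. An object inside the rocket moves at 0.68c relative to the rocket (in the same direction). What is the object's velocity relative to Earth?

u = (u' + v)/(1 + u'v/c²)
Numerator: 0.68 + 0.43 = 1.11
Denominator: 1 + 0.2924 = 1.2924
u = 1.11/1.2924 = 0.8589c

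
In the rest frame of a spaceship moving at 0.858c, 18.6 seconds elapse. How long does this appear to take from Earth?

Proper time Δt₀ = 18.6 seconds
γ = 1/√(1 - 0.858²) = 1.947
Δt = γΔt₀ = 1.947 × 18.6 = 36.21 seconds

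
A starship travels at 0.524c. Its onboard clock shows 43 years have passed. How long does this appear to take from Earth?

Proper time Δt₀ = 43 years
γ = 1/√(1 - 0.524²) = 1.1741
Δt = γΔt₀ = 1.1741 × 43 = 50.49 years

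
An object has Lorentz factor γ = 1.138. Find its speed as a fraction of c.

From γ = 1/√(1 - v²/c²):
1/γ² = 1/1.138² = 0.7722
v²/c² = 1 - 0.7722 = 0.2278
v/c = √(0.2278) = 0.4773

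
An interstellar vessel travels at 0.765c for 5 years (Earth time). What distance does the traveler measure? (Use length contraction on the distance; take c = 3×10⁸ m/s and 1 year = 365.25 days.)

Earth distance: d = v × t = 0.765c × 5 yr = 3.621×10¹⁶ m
γ = 1.553
d' = d/γ = 3.621×10¹⁶/1.553 = 2.332×10¹⁶ m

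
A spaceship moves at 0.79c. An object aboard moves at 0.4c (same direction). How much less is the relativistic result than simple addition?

Classical: u' + v = 0.4 + 0.79 = 1.19c
Relativistic: u = (0.4 + 0.79)/(1 + 0.316) = 1.19/1.316 = 0.9043c
Difference: 1.19 - 0.9043 = 0.2857c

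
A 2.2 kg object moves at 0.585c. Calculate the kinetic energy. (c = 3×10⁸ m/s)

γ = 1/√(1 - 0.585²) = 1.233
γ - 1 = 0.2330
KE = (γ-1)mc² = 0.2330 × 2.2 × (3×10⁸)² = 4.613×10¹⁶ J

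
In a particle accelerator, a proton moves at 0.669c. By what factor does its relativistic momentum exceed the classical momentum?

p_rel = γmv, p_class = mv
Ratio = γ = 1/√(1 - 0.669²)
= 1/√(0.552439) = 1.345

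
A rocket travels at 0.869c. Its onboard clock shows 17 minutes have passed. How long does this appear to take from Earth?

Proper time Δt₀ = 17 minutes
γ = 1/√(1 - 0.869²) = 2.021
Δt = γΔt₀ = 2.021 × 17 = 34.36 minutes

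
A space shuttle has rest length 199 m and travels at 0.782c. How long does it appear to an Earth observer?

Proper length L₀ = 199 m
γ = 1/√(1 - 0.782²) = 1.6044
L = L₀/γ = 199/1.6044 = 124.0 m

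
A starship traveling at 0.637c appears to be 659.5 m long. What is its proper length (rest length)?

Contracted length L = 659.5 m
γ = 1/√(1 - 0.637²) = 1.2972
L₀ = γL = 1.2972 × 659.5 = 855.5 m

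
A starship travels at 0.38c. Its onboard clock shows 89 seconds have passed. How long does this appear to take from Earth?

Proper time Δt₀ = 89 seconds
γ = 1/√(1 - 0.38²) = 1.0811
Δt = γΔt₀ = 1.0811 × 89 = 96.22 seconds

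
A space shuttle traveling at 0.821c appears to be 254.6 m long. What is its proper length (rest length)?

Contracted length L = 254.6 m
γ = 1/√(1 - 0.821²) = 1.7515
L₀ = γL = 1.7515 × 254.6 = 445.9 m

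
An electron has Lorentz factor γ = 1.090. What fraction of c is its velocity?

From γ = 1/√(1 - v²/c²):
1/γ² = 1/1.090² = 0.8417
v²/c² = 1 - 0.8417 = 0.1583
v/c = √(0.1583) = 0.3979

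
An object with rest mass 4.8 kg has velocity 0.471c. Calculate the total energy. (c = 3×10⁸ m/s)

γ = 1/√(1 - 0.471²) = 1.1336
mc² = 4.8 × (3×10⁸)² = 4.320×10¹⁷ J
E = γmc² = 1.1336 × 4.320×10¹⁷ = 4.897×10¹⁷ J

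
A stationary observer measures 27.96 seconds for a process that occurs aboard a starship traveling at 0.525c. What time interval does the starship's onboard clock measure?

Dilated time Δt = 27.96 seconds
γ = 1/√(1 - 0.525²) = 1.175
Δt₀ = Δt/γ = 27.96/1.175 = 23.80 seconds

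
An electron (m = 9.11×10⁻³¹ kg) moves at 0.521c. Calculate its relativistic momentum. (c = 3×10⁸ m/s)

γ = 1/√(1 - 0.521²) = 1.1716
v = 0.521 × 3×10⁸ = 1.563×10⁸ m/s
p = γmv = 1.1716 × 9.11×10⁻³¹ × 1.563×10⁸ = 1.668×10⁻²² kg·m/s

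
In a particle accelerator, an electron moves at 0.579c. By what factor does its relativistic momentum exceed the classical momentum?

p_rel = γmv, p_class = mv
Ratio = γ = 1/√(1 - 0.579²)
= 1/√(0.664759) = 1.227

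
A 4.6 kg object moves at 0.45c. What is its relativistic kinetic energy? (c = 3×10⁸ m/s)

γ = 1/√(1 - 0.45²) = 1.11979
γ - 1 = 0.11979
KE = (γ-1)mc² = 0.11979 × 4.6 × (3×10⁸)² = 4.959×10¹⁶ J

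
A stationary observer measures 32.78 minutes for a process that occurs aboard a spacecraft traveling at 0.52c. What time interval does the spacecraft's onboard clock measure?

Dilated time Δt = 32.78 minutes
γ = 1/√(1 - 0.52²) = 1.1707
Δt₀ = Δt/γ = 32.78/1.1707 = 28.00 minutes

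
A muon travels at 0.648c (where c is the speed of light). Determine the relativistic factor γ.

v/c = 0.648, so (v/c)² = 0.419904
1 - (v/c)² = 0.580096
γ = 1/√(0.580096) = 1.313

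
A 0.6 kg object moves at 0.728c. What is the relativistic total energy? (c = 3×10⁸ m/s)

γ = 1/√(1 - 0.728²) = 1.45863
mc² = 0.6 × (3×10⁸)² = 5.400×10¹⁶ J
E = γmc² = 1.45863 × 5.400×10¹⁶ = 7.877×10¹⁶ J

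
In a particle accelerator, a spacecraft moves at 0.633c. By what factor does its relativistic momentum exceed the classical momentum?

p_rel = γmv, p_class = mv
Ratio = γ = 1/√(1 - 0.633²)
= 1/√(0.599311) = 1.292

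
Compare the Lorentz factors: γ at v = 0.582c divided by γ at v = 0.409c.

γ₁ = 1/√(1 - 0.582²) = 1.230
γ₂ = 1/√(1 - 0.409²) = 1.096
γ₁/γ₂ = 1.230/1.096 = 1.122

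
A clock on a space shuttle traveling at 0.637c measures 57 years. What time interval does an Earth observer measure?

Proper time Δt₀ = 57 years
γ = 1/√(1 - 0.637²) = 1.2972
Δt = γΔt₀ = 1.2972 × 57 = 73.94 years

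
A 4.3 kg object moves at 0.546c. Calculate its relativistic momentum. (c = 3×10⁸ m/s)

γ = 1/√(1 - 0.546²) = 1.1936
v = 0.546 × 3×10⁸ = 1.638×10⁸ m/s
p = γmv = 1.1936 × 4.3 × 1.638×10⁸ = 8.407×10⁸ kg·m/s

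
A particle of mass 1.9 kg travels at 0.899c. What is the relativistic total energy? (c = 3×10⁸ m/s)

γ = 1/√(1 - 0.899²) = 2.2834
mc² = 1.9 × (3×10⁸)² = 1.710×10¹⁷ J
E = γmc² = 2.2834 × 1.710×10¹⁷ = 3.905×10¹⁷ J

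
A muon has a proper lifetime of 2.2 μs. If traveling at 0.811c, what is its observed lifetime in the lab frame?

Proper lifetime τ₀ = 2.2 μs
γ = 1/√(1 - 0.811²) = 1.709
τ = γτ₀ = 1.709 × 2.2 μs = 3.760 μs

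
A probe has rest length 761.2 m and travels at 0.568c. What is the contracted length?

Proper length L₀ = 761.2 m
γ = 1/√(1 - 0.568²) = 1.215
L = L₀/γ = 761.2/1.215 = 626.5 m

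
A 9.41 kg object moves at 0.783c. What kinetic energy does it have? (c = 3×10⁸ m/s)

γ = 1/√(1 - 0.783²) = 1.60766
γ - 1 = 0.60766
KE = (γ-1)mc² = 0.60766 × 9.41 × (3×10⁸)² = 5.146×10¹⁷ J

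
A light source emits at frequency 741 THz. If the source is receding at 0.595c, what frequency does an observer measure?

β = v/c = 0.595
(1-β)/(1+β) = 0.405/1.595 = 0.2539
Doppler factor = √(0.2539) = 0.5039
f_obs = 741 × 0.5039 = 373.4 THz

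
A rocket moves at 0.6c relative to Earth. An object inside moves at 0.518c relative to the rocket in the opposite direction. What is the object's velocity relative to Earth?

Object's velocity in rocket frame is u' = -0.518c
u = (u' + v)/(1 + u'v/c²) = (v - 0.518)/(1 - 0.518·v/c²)
Numerator: 0.6 - 0.518 = 0.082
Denominator: 1 - 0.3108 = 0.6892
u = 0.082/0.6892 = 0.1190c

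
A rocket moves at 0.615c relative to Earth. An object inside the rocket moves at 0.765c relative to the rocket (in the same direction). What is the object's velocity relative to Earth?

u = (u' + v)/(1 + u'v/c²)
Numerator: 0.765 + 0.615 = 1.38
Denominator: 1 + 0.470475 = 1.470475
u = 1.38/1.470475 = 0.9385c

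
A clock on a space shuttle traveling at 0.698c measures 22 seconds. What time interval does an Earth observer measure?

Proper time Δt₀ = 22 seconds
γ = 1/√(1 - 0.698²) = 1.3965
Δt = γΔt₀ = 1.3965 × 22 = 30.72 seconds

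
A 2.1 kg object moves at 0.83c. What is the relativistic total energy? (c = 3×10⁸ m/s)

γ = 1/√(1 - 0.83²) = 1.793
mc² = 2.1 × (3×10⁸)² = 1.890×10¹⁷ J
E = γmc² = 1.793 × 1.890×10¹⁷ = 3.389×10¹⁷ J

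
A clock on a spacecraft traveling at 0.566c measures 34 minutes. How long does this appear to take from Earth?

Proper time Δt₀ = 34 minutes
γ = 1/√(1 - 0.566²) = 1.213
Δt = γΔt₀ = 1.213 × 34 = 41.24 minutes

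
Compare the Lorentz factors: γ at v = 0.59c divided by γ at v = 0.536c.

γ₁ = 1/√(1 - 0.59²) = 1.239
γ₂ = 1/√(1 - 0.536²) = 1.185
γ₁/γ₂ = 1.239/1.185 = 1.046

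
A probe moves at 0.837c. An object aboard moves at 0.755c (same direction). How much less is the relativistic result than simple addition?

Classical: u' + v = 0.755 + 0.837 = 1.592c
Relativistic: u = (0.755 + 0.837)/(1 + 0.631935) = 1.592/1.631935 = 0.9755c
Difference: 1.592 - 0.9755 = 0.6165c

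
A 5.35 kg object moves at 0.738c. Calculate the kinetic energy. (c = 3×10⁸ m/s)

γ = 1/√(1 - 0.738²) = 1.4819
γ - 1 = 0.4819
KE = (γ-1)mc² = 0.4819 × 5.35 × (3×10⁸)² = 2.320×10¹⁷ J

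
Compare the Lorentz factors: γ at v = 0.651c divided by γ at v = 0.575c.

γ₁ = 1/√(1 - 0.651²) = 1.317
γ₂ = 1/√(1 - 0.575²) = 1.222
γ₁/γ₂ = 1.317/1.222 = 1.078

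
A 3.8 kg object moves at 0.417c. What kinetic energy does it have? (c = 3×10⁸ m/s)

γ = 1/√(1 - 0.417²) = 1.10022
γ - 1 = 0.10022
KE = (γ-1)mc² = 0.10022 × 3.8 × (3×10⁸)² = 3.428×10¹⁶ J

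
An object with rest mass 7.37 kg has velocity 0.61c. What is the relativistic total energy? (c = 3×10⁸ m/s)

γ = 1/√(1 - 0.61²) = 1.262
mc² = 7.37 × (3×10⁸)² = 6.633×10¹⁷ J
E = γmc² = 1.262 × 6.633×10¹⁷ = 8.371×10¹⁷ J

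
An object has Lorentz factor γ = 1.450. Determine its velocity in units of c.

From γ = 1/√(1 - v²/c²):
1/γ² = 1/1.450² = 0.47562
v²/c² = 1 - 0.47562 = 0.52438
v/c = √(0.52438) = 0.7241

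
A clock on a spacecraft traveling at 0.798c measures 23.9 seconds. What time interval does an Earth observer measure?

Proper time Δt₀ = 23.9 seconds
γ = 1/√(1 - 0.798²) = 1.6593
Δt = γΔt₀ = 1.6593 × 23.9 = 39.66 seconds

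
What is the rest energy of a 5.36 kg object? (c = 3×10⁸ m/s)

c² = (3×10⁸)² = 9.000×10¹⁶ m²/s²
E₀ = mc² = 5.36 × 9.000×10¹⁶ = 4.824×10¹⁷ J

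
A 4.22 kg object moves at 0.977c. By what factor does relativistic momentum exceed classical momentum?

p_rel = γmv, p_class = mv
Ratio = γ = 1/√(1 - 0.977²) = 4.690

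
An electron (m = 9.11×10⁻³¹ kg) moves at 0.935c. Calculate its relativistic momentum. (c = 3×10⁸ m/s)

γ = 1/√(1 - 0.935²) = 2.8197
v = 0.935 × 3×10⁸ = 2.805×10⁸ m/s
p = γmv = 2.8197 × 9.11×10⁻³¹ × 2.805×10⁸ = 7.205×10⁻²² kg·m/s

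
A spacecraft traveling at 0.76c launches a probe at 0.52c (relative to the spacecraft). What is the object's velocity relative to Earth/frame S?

u = (u' + v)/(1 + u'v/c²)
Numerator: 0.52 + 0.76 = 1.28
Denominator: 1 + 0.3952 = 1.3952
u = 1.28/1.3952 = 0.9174c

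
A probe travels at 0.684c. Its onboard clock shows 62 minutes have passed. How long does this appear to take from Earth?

Proper time Δt₀ = 62 minutes
γ = 1/√(1 - 0.684²) = 1.3708
Δt = γΔt₀ = 1.3708 × 62 = 84.99 minutes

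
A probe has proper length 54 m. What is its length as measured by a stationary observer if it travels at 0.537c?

Proper length L₀ = 54 m
γ = 1/√(1 - 0.537²) = 1.1854
L = L₀/γ = 54/1.1854 = 45.55 m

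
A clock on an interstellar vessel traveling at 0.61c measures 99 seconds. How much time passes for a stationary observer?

Proper time Δt₀ = 99 seconds
γ = 1/√(1 - 0.61²) = 1.262
Δt = γΔt₀ = 1.262 × 99 = 124.9 seconds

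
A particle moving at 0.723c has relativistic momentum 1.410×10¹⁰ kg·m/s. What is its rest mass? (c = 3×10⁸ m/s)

γ = 1/√(1 - 0.723²) = 1.4475
v = 0.723 × 3×10⁸ = 2.169×10⁸ m/s
m = p/(γv) = 1.410×10¹⁰/(1.4475 × 2.169×10⁸) = 44.91 kg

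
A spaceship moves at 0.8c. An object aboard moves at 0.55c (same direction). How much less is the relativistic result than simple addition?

Classical: u' + v = 0.55 + 0.8 = 1.35c
Relativistic: u = (0.55 + 0.8)/(1 + 0.44) = 1.35/1.44 = 0.9375c
Difference: 1.35 - 0.9375 = 0.4125c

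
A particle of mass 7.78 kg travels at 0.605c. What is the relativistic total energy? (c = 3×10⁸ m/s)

γ = 1/√(1 - 0.605²) = 1.2559
mc² = 7.78 × (3×10⁸)² = 7.002×10¹⁷ J
E = γmc² = 1.2559 × 7.002×10¹⁷ = 8.794×10¹⁷ J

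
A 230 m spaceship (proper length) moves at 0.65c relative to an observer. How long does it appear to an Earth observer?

Proper length L₀ = 230 m
γ = 1/√(1 - 0.65²) = 1.316
L = L₀/γ = 230/1.316 = 174.8 m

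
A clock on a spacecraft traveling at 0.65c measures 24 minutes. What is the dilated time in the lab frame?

Proper time Δt₀ = 24 minutes
γ = 1/√(1 - 0.65²) = 1.316
Δt = γΔt₀ = 1.316 × 24 = 31.58 minutes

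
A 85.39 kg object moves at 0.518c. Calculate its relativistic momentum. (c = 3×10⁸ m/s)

γ = 1/√(1 - 0.518²) = 1.169
v = 0.518 × 3×10⁸ = 1.554×10⁸ m/s
p = γmv = 1.169 × 85.39 × 1.554×10⁸ = 1.551×10¹⁰ kg·m/s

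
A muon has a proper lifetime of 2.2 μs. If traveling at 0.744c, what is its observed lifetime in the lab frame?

Proper lifetime τ₀ = 2.2 μs
γ = 1/√(1 - 0.744²) = 1.497
τ = γτ₀ = 1.497 × 2.2 μs = 3.293 μs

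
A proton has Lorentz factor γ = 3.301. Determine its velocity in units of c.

From γ = 1/√(1 - v²/c²):
1/γ² = 1/3.301² = 0.09177
v²/c² = 1 - 0.09177 = 0.9082
v/c = √(0.9082) = 0.9530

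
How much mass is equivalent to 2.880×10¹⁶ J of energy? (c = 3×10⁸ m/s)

From E = mc², we get m = E/c²
c² = (3×10⁸)² = 9×10¹⁶ m²/s²
m = 2.880×10¹⁶ / 9×10¹⁶ = 0.3200 kg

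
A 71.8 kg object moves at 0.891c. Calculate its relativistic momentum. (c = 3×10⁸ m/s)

γ = 1/√(1 - 0.891²) = 2.2026
v = 0.891 × 3×10⁸ = 2.673×10⁸ m/s
p = γmv = 2.2026 × 71.8 × 2.673×10⁸ = 4.227×10¹⁰ kg·m/s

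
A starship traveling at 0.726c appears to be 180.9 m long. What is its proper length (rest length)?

Contracted length L = 180.9 m
γ = 1/√(1 - 0.726²) = 1.45413
L₀ = γL = 1.45413 × 180.9 = 263.1 m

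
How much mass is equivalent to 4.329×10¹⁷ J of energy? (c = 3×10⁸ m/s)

From E = mc², we get m = E/c²
c² = (3×10⁸)² = 9×10¹⁶ m²/s²
m = 4.329×10¹⁷ / 9×10¹⁶ = 4.810 kg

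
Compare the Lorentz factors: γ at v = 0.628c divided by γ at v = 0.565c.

γ₁ = 1/√(1 - 0.628²) = 1.285
γ₂ = 1/√(1 - 0.565²) = 1.212
γ₁/γ₂ = 1.285/1.212 = 1.060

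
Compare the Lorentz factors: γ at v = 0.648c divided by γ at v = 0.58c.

γ₁ = 1/√(1 - 0.648²) = 1.3130
γ₂ = 1/√(1 - 0.58²) = 1.2276
γ₁/γ₂ = 1.3130/1.2276 = 1.070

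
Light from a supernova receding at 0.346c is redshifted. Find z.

β = 0.346
(1+β)/(1-β) = 1.346/0.654 = 2.058
√(2.058) = 1.4346
z = 1.4346 - 1 = 0.4346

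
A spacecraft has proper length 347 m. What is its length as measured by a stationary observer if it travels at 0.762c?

Proper length L₀ = 347 m
γ = 1/√(1 - 0.762²) = 1.544
L = L₀/γ = 347/1.544 = 224.7 m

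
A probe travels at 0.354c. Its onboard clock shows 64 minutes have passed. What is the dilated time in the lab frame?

Proper time Δt₀ = 64 minutes
γ = 1/√(1 - 0.354²) = 1.0692
Δt = γΔt₀ = 1.0692 × 64 = 68.43 minutes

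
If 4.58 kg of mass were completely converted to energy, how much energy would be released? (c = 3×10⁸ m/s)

Using E = mc²:
c² = (3×10⁸)² = 9×10¹⁶ m²/s²
E = 4.58 × 9×10¹⁶ = 4.122×10¹⁷ J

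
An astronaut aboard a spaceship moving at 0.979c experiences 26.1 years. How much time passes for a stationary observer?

Proper time Δt₀ = 26.1 years
γ = 1/√(1 - 0.979²) = 4.905
Δt = γΔt₀ = 4.905 × 26.1 = 128.0 years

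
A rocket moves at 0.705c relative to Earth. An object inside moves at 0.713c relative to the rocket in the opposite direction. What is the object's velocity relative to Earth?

Object's velocity in rocket frame is u' = -0.713c
u = (u' + v)/(1 + u'v/c²) = (v - 0.713)/(1 - 0.713·v/c²)
Numerator: 0.705 - 0.713 = -0.008
Denominator: 1 - 0.502665 = 0.497335
u = -0.008/0.497335 = -0.01609c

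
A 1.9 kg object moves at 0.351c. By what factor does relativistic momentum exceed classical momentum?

p_rel = γmv, p_class = mv
Ratio = γ = 1/√(1 - 0.351²) = 1.068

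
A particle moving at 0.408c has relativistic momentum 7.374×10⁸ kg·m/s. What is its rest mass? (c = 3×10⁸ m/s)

γ = 1/√(1 - 0.408²) = 1.0953
v = 0.408 × 3×10⁸ = 1.224×10⁸ m/s
m = p/(γv) = 7.374×10⁸/(1.0953 × 1.224×10⁸) = 5.500 kg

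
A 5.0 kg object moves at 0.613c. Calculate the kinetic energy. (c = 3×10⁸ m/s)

γ = 1/√(1 - 0.613²) = 1.2657
γ - 1 = 0.2657
KE = (γ-1)mc² = 0.2657 × 5.0 × (3×10⁸)² = 1.196×10¹⁷ J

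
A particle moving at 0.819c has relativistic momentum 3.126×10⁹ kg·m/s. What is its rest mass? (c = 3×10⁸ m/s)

γ = 1/√(1 - 0.819²) = 1.7428
v = 0.819 × 3×10⁸ = 2.457×10⁸ m/s
m = p/(γv) = 3.126×10⁹/(1.7428 × 2.457×10⁸) = 7.300 kg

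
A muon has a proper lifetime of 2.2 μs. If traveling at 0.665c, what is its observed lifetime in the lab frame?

Proper lifetime τ₀ = 2.2 μs
γ = 1/√(1 - 0.665²) = 1.339
τ = γτ₀ = 1.339 × 2.2 μs = 2.946 μs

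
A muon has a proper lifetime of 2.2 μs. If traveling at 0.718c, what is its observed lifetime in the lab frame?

Proper lifetime τ₀ = 2.2 μs
γ = 1/√(1 - 0.718²) = 1.437
τ = γτ₀ = 1.437 × 2.2 μs = 3.161 μs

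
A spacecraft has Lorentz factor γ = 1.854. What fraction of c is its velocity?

From γ = 1/√(1 - v²/c²):
1/γ² = 1/1.854² = 0.2909
v²/c² = 1 - 0.2909 = 0.7091
v/c = √(0.7091) = 0.8421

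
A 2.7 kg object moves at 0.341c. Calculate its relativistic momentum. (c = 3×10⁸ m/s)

γ = 1/√(1 - 0.341²) = 1.0638
v = 0.341 × 3×10⁸ = 1.023×10⁸ m/s
p = γmv = 1.0638 × 2.7 × 1.023×10⁸ = 2.938×10⁸ kg·m/s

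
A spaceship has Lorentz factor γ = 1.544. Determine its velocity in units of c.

From γ = 1/√(1 - v²/c²):
1/γ² = 1/1.544² = 0.4195
v²/c² = 1 - 0.4195 = 0.5805
v/c = √(0.5805) = 0.7619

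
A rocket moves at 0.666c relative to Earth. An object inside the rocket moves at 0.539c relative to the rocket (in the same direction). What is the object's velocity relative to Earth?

u = (u' + v)/(1 + u'v/c²)
Numerator: 0.539 + 0.666 = 1.205
Denominator: 1 + 0.358974 = 1.358974
u = 1.205/1.358974 = 0.8867c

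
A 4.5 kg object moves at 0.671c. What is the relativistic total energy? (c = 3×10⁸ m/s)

γ = 1/√(1 - 0.671²) = 1.3487
mc² = 4.5 × (3×10⁸)² = 4.050×10¹⁷ J
E = γmc² = 1.3487 × 4.050×10¹⁷ = 5.462×10¹⁷ J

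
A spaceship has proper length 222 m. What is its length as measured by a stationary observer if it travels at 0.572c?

Proper length L₀ = 222 m
γ = 1/√(1 - 0.572²) = 1.219
L = L₀/γ = 222/1.219 = 182.1 m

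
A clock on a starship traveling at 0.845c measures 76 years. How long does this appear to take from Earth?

Proper time Δt₀ = 76 years
γ = 1/√(1 - 0.845²) = 1.870
Δt = γΔt₀ = 1.870 × 76 = 142.1 years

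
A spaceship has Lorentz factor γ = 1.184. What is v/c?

From γ = 1/√(1 - v²/c²):
1/γ² = 1/1.184² = 0.7133
v²/c² = 1 - 0.7133 = 0.2867
v/c = √(0.2867) = 0.5354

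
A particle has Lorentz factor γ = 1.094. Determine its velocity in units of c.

From γ = 1/√(1 - v²/c²):
1/γ² = 1/1.094² = 0.83554
v²/c² = 1 - 0.83554 = 0.16446
v/c = √(0.16446) = 0.4055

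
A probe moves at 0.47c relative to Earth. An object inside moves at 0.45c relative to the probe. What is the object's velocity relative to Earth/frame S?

u = (u' + v)/(1 + u'v/c²)
Numerator: 0.45 + 0.47 = 0.92
Denominator: 1 + 0.2115 = 1.2115
u = 0.92/1.2115 = 0.7594c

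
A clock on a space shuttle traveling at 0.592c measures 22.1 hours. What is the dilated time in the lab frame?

Proper time Δt₀ = 22.1 hours
γ = 1/√(1 - 0.592²) = 1.2408
Δt = γΔt₀ = 1.2408 × 22.1 = 27.42 hours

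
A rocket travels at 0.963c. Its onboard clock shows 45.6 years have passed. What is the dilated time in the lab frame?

Proper time Δt₀ = 45.6 years
γ = 1/√(1 - 0.963²) = 3.711
Δt = γΔt₀ = 3.711 × 45.6 = 169.2 years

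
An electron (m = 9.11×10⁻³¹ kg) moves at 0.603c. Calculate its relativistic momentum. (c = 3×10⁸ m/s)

γ = 1/√(1 - 0.603²) = 1.2535
v = 0.603 × 3×10⁸ = 1.809×10⁸ m/s
p = γmv = 1.2535 × 9.11×10⁻³¹ × 1.809×10⁸ = 2.066×10⁻²² kg·m/s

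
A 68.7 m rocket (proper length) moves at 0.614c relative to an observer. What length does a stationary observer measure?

Proper length L₀ = 68.7 m
γ = 1/√(1 - 0.614²) = 1.2669
L = L₀/γ = 68.7/1.2669 = 54.23 m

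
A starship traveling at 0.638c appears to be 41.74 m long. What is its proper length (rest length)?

Contracted length L = 41.74 m
γ = 1/√(1 - 0.638²) = 1.29864
L₀ = γL = 1.29864 × 41.74 = 54.21 m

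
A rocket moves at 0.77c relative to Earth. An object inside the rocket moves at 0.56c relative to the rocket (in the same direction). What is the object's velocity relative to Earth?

u = (u' + v)/(1 + u'v/c²)
Numerator: 0.56 + 0.77 = 1.33
Denominator: 1 + 0.4312 = 1.4312
u = 1.33/1.4312 = 0.9293c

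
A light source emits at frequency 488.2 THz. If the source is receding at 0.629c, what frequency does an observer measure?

β = v/c = 0.629
(1-β)/(1+β) = 0.371/1.629 = 0.2277
Doppler factor = √(0.2277) = 0.4772
f_obs = 488.2 × 0.4772 = 233.0 THz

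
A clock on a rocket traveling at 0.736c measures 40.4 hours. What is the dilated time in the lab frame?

Proper time Δt₀ = 40.4 hours
γ = 1/√(1 - 0.736²) = 1.47715
Δt = γΔt₀ = 1.47715 × 40.4 = 59.68 hours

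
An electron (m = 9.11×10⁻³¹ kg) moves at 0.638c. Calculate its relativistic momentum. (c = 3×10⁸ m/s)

γ = 1/√(1 - 0.638²) = 1.2986
v = 0.638 × 3×10⁸ = 1.914×10⁸ m/s
p = γmv = 1.2986 × 9.11×10⁻³¹ × 1.914×10⁸ = 2.264×10⁻²² kg·m/s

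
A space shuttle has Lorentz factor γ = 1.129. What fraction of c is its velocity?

From γ = 1/√(1 - v²/c²):
1/γ² = 1/1.129² = 0.7845
v²/c² = 1 - 0.7845 = 0.2155
v/c = √(0.2155) = 0.4642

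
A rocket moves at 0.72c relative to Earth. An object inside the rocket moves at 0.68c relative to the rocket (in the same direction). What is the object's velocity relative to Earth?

u = (u' + v)/(1 + u'v/c²)
Numerator: 0.68 + 0.72 = 1.4
Denominator: 1 + 0.4896 = 1.4896
u = 1.4/1.4896 = 0.9398c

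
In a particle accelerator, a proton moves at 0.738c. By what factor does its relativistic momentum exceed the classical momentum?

p_rel = γmv, p_class = mv
Ratio = γ = 1/√(1 - 0.738²)
= 1/√(0.455356) = 1.482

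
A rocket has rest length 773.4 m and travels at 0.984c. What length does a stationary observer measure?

Proper length L₀ = 773.4 m
γ = 1/√(1 - 0.984²) = 5.613
L = L₀/γ = 773.4/5.613 = 137.8 m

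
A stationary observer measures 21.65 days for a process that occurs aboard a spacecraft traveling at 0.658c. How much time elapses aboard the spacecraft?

Dilated time Δt = 21.65 days
γ = 1/√(1 - 0.658²) = 1.328
Δt₀ = Δt/γ = 21.65/1.328 = 16.30 days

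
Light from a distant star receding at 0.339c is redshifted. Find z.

β = 0.339
(1+β)/(1-β) = 1.339/0.661 = 2.0257
√(2.0257) = 1.4233
z = 1.4233 - 1 = 0.4233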